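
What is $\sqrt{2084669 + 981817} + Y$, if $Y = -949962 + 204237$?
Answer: $-745725 + \sqrt{3066486} \approx -7.4397 \cdot 10^{5}$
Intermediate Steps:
$Y = -745725$
$\sqrt{2084669 + 981817} + Y = \sqrt{2084669 + 981817} - 745725 = \sqrt{3066486} - 745725 = -745725 + \sqrt{3066486}$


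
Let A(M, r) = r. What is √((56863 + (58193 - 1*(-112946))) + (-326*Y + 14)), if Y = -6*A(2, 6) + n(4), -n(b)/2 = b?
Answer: 2*√60590 ≈ 492.30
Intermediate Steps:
n(b) = -2*b
Y = -44 (Y = -6*6 - 2*4 = -36 - 8 = -44)
√((56863 + (58193 - 1*(-112946))) + (-326*Y + 14)) = √((56863 + (58193 - 1*(-112946))) + (-326*(-44) + 14)) = √((56863 + (58193 + 112946)) + (14344 + 14)) = √((56863 + 171139) + 14358) = √(228002 + 14358) = √242360 = 2*√60590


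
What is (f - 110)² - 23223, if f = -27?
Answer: -4454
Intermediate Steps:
(f - 110)² - 23223 = (-27 - 110)² - 23223 = (-137)² - 23223 = 18769 - 23223 = -4454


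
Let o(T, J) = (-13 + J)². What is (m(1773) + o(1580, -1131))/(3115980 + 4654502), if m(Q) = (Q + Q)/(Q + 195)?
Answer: 429265999/2548718096 ≈ 0.16842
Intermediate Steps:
m(Q) = 2*Q/(195 + Q) (m(Q) = (2*Q)/(195 + Q) = 2*Q/(195 + Q))
(m(1773) + o(1580, -1131))/(3115980 + 4654502) = (2*1773/(195 + 1773) + (-13 - 1131)²)/(3115980 + 4654502) = (2*1773/1968 + (-1144)²)/7770482 = (2*1773*(1/1968) + 1308736)*(1/7770482) = (591/328 + 1308736)*(1/7770482) = (429265999/328)*(1/7770482) = 429265999/2548718096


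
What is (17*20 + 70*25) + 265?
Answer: 2355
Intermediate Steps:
(17*20 + 70*25) + 265 = (340 + 1750) + 265 = 2090 + 265 = 2355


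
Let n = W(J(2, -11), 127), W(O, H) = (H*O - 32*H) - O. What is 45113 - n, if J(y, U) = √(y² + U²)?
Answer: 49177 - 630*√5 ≈ 47768.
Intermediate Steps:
J(y, U) = √(U² + y²)
W(O, H) = -O - 32*H + H*O (W(O, H) = (-32*H + H*O) - O = -O - 32*H + H*O)
n = -4064 + 630*√5 (n = -√((-11)² + 2²) - 32*127 + 127*√((-11)² + 2²) = -√(121 + 4) - 4064 + 127*√(121 + 4) = -√125 - 4064 + 127*√125 = -5*√5 - 4064 + 127*(5*√5) = -5*√5 - 4064 + 635*√5 = -4064 + 630*√5 ≈ -2655.3)
45113 - n = 45113 - (-4064 + 630*√5) = 45113 + (4064 - 630*√5) = 49177 - 630*√5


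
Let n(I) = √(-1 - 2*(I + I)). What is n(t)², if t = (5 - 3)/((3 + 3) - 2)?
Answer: -3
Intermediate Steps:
t = ½ (t = 2/(6 - 2) = 2/4 = 2*(¼) = ½ ≈ 0.50000)
n(I) = √(-1 - 4*I)
n(t)² = (√(-1 - 4*½))² = (√(-1 - 2))² = (√(-3))² = (I*√3)² = -3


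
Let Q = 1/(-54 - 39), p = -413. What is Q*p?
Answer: 413/93 ≈ 4.4409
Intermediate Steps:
Q = -1/93 (Q = 1/(-93) = -1/93 ≈ -0.010753)
Q*p = -1/93*(-413) = 413/93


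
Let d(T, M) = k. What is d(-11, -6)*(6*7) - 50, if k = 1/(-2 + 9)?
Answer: -44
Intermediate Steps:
k = ⅐ (k = 1/7 = ⅐ ≈ 0.14286)
d(T, M) = ⅐
d(-11, -6)*(6*7) - 50 = (6*7)/7 - 50 = (⅐)*42 - 50 = 6 - 50 = -44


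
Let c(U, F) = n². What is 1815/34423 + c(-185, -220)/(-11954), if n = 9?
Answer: 18908247/411492542 ≈ 0.045950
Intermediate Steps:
c(U, F) = 81 (c(U, F) = 9² = 81)
1815/34423 + c(-185, -220)/(-11954) = 1815/34423 + 81/(-11954) = 1815*(1/34423) + 81*(-1/11954) = 1815/34423 - 81/11954 = 18908247/411492542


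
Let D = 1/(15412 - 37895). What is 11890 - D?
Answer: 267322871/22483 ≈ 11890.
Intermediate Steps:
D = -1/22483 (D = 1/(-22483) = -1/22483 ≈ -4.4478e-5)
11890 - D = 11890 - 1*(-1/22483) = 11890 + 1/22483 = 267322871/22483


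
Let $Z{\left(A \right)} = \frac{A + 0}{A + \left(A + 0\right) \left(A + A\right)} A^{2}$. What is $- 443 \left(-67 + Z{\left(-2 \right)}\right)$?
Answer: $\frac{90815}{3} \approx 30272.0$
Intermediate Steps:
$Z{\left(A \right)} = \frac{A^{3}}{A + 2 A^{2}}$ ($Z{\left(A \right)} = \frac{A}{A + A 2 A} A^{2} = \frac{A}{A + 2 A^{2}} A^{2} = \frac{A^{3}}{A + 2 A^{2}}$)
$- 443 \left(-67 + Z{\left(-2 \right)}\right) = - 443 \left(-67 + \frac{\left(-2\right)^{2}}{1 + 2 \left(-2\right)}\right) = - 443 \left(-67 + \frac{4}{1 - 4}\right) = - 443 \left(-67 + \frac{4}{-3}\right) = - 443 \left(-67 + 4 \left(- \frac{1}{3}\right)\right) = - 443 \left(-67 - \frac{4}{3}\right) = \left(-443\right) \left(- \frac{205}{3}\right) = \frac{90815}{3}$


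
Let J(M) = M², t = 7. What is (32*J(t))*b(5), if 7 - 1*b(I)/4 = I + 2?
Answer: 0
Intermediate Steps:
b(I) = 20 - 4*I (b(I) = 28 - 4*(I + 2) = 28 - 4*(2 + I) = 28 + (-8 - 4*I) = 20 - 4*I)
(32*J(t))*b(5) = (32*7²)*(20 - 4*5) = (32*49)*(20 - 20) = 1568*0 = 0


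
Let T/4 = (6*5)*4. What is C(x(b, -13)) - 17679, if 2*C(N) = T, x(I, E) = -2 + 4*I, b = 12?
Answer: -17439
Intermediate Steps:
T = 480 (T = 4*((6*5)*4) = 4*(30*4) = 4*120 = 480)
C(N) = 240 (C(N) = (½)*480 = 240)
C(x(b, -13)) - 17679 = 240 - 17679 = -17439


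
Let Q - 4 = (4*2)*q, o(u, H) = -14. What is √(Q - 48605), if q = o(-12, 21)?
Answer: I*√48713 ≈ 220.71*I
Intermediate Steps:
q = -14
Q = -108 (Q = 4 + (4*2)*(-14) = 4 + 8*(-14) = 4 - 112 = -108)
√(Q - 48605) = √(-108 - 48605) = √(-48713) = I*√48713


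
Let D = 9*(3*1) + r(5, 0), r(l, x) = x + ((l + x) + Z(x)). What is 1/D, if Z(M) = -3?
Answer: 1/29 ≈ 0.034483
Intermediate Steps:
r(l, x) = -3 + l + 2*x (r(l, x) = x + ((l + x) - 3) = x + (-3 + l + x) = -3 + l + 2*x)
D = 29 (D = 9*(3*1) + (-3 + 5 + 2*0) = 9*3 + (-3 + 5 + 0) = 27 + 2 = 29)
1/D = 1/29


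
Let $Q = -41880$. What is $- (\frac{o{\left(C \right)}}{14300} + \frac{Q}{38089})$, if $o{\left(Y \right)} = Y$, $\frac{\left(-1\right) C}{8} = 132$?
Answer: $\frac{14525136}{12378925} \approx 1.1734$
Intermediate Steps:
$C = -1056$ ($C = \left(-8\right) 132 = -1056$)
$- (\frac{o{\left(C \right)}}{14300} + \frac{Q}{38089}) = - (- \frac{1056}{14300} - \frac{41880}{38089}) = - (\left(-1056\right) \frac{1}{14300} - \frac{41880}{38089}) = - (- \frac{24}{325} - \frac{41880}{38089}) = \left(-1\right) \left(- \frac{14525136}{12378925}\right) = \frac{14525136}{12378925}$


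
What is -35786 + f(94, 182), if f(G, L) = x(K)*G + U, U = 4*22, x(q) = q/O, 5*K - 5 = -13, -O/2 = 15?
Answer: -2676974/75 ≈ -35693.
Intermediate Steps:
O = -30 (O = -2*15 = -30)
K = -8/5 (K = 1 + (1/5)*(-13) = 1 - 13/5 = -8/5 ≈ -1.6000)
x(q) = -q/30 (x(q) = q/(-30) = q*(-1/30) = -q/30)
U = 88
f(G, L) = 88 + 4*G/75 (f(G, L) = (-1/30*(-8/5))*G + 88 = 4*G/75 + 88 = 88 + 4*G/75)
-35786 + f(94, 182) = -35786 + (88 + (4/75)*94) = -35786 + (88 + 376/75) = -35786 + 6976/75 = -2676974/75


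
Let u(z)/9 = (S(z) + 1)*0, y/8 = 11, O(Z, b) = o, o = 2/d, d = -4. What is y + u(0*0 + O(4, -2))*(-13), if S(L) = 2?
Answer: 88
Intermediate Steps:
o = -½ (o = 2/(-4) = 2*(-¼) = -½ ≈ -0.50000)
O(Z, b) = -½
y = 88 (y = 8*11 = 88)
u(z) = 0 (u(z) = 9*((2 + 1)*0) = 9*(3*0) = 9*0 = 0)
y + u(0*0 + O(4, -2))*(-13) = 88 + 0*(-13) = 88 + 0 = 88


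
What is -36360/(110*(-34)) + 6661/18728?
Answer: 35293111/3502136 ≈ 10.078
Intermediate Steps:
-36360/(110*(-34)) + 6661/18728 = -36360/(-3740) + 6661*(1/18728) = -36360*(-1/3740) + 6661/18728 = 1818/187 + 6661/18728 = 35293111/3502136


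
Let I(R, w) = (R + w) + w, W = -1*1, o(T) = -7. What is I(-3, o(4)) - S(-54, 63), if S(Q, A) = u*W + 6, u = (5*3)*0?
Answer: -23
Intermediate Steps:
u = 0 (u = 15*0 = 0)
W = -1
I(R, w) = R + 2*w
S(Q, A) = 6 (S(Q, A) = 0*(-1) + 6 = 0 + 6 = 6)
I(-3, o(4)) - S(-54, 63) = (-3 + 2*(-7)) - 1*6 = (-3 - 14) - 6 = -17 - 6 = -23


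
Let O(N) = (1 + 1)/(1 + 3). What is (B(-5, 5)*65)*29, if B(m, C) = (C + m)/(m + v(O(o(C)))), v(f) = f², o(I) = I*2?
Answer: 0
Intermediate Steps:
o(I) = 2*I
O(N) = ½ (O(N) = 2/4 = 2*(¼) = ½)
B(m, C) = (C + m)/(¼ + m) (B(m, C) = (C + m)/(m + (½)²) = (C + m)/(m + ¼) = (C + m)/(¼ + m))
(B(-5, 5)*65)*29 = ((4*(5 - 5)/(1 + 4*(-5)))*65)*29 = ((4*0/(1 - 20))*65)*29 = ((4*0/(-19))*65)*29 = ((4*(-1/19)*0)*65)*29 = (0*65)*29 = 0*29 = 0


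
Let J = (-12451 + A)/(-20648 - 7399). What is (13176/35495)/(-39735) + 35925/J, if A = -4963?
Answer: 157899618116857779/2728955340950 ≈ 57861.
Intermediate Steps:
J = 17414/28047 (J = (-12451 - 4963)/(-20648 - 7399) = -17414/(-28047) = -17414*(-1/28047) = 17414/28047 ≈ 0.62089)
(13176/35495)/(-39735) + 35925/J = (13176/35495)/(-39735) + 35925/(17414/28047) = (13176*(1/35495))*(-1/39735) + 35925*(28047/17414) = (13176/35495)*(-1/39735) + 1007588475/17414 = -1464/156710425 + 1007588475/17414 = 157899618116857779/2728955340950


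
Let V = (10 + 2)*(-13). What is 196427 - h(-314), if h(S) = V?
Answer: 196583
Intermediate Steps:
V = -156 (V = 12*(-13) = -156)
h(S) = -156
196427 - h(-314) = 196427 - 1*(-156) = 196427 + 156 = 196583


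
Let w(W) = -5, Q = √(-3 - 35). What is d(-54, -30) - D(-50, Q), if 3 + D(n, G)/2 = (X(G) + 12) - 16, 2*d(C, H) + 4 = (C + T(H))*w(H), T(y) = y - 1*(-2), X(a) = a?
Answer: 217 - 2*I*√38 ≈ 217.0 - 12.329*I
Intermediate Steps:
T(y) = 2 + y (T(y) = y + 2 = 2 + y)
Q = I*√38 (Q = √(-38) = I*√38 ≈ 6.1644*I)
d(C, H) = -7 - 5*C/2 - 5*H/2 (d(C, H) = -2 + ((C + (2 + H))*(-5))/2 = -2 + ((2 + C + H)*(-5))/2 = -2 + (-10 - 5*C - 5*H)/2 = -2 + (-5 - 5*C/2 - 5*H/2) = -7 - 5*C/2 - 5*H/2)
D(n, G) = -14 + 2*G (D(n, G) = -6 + 2*((G + 12) - 16) = -6 + 2*((12 + G) - 16) = -6 + 2*(-4 + G) = -6 + (-8 + 2*G) = -14 + 2*G)
d(-54, -30) - D(-50, Q) = (-7 - 5/2*(-54) - 5/2*(-30)) - (-14 + 2*(I*√38)) = (-7 + 135 + 75) - (-14 + 2*I*√38) = 203 + (14 - 2*I*√38) = 217 - 2*I*√38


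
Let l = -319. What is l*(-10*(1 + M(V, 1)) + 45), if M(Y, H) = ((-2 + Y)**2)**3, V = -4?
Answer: 148821475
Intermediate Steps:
M(Y, H) = (-2 + Y)**6
l*(-10*(1 + M(V, 1)) + 45) = -319*(-10*(1 + (-2 - 4)**6) + 45) = -319*(-10*(1 + (-6)**6) + 45) = -319*(-10*(1 + 46656) + 45) = -319*(-10*46657 + 45) = -319*(-466570 + 45) = -319*(-466525) = 148821475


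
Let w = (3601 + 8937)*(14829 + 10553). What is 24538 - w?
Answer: -318214978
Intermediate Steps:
w = 318239516 (w = 12538*25382 = 318239516)
24538 - w = 24538 - 1*318239516 = 24538 - 318239516 = -318214978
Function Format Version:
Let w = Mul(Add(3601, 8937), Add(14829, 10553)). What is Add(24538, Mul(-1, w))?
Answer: -318214978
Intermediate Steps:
w = 318239516 (w = Mul(12538, 25382) = 318239516)
Add(24538, Mul(-1, w)) = Add(24538, Mul(-1, 318239516)) = Add(24538, -318239516) = -318214978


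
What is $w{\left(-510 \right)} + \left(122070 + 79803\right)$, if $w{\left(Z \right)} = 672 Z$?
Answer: $-140847$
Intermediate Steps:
$w{\left(-510 \right)} + \left(122070 + 79803\right) = 672 \left(-510\right) + \left(122070 + 79803\right) = -342720 + 201873 = -140847$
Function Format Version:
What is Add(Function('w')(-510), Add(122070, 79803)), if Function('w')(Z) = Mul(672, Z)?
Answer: -140847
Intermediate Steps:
Add(Function('w')(-510), Add(122070, 79803)) = Add(Mul(672, -510), Add(122070, 79803)) = Add(-342720, 201873) = -140847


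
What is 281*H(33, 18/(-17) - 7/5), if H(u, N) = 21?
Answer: 5901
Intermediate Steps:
281*H(33, 18/(-17) - 7/5) = 281*21 = 5901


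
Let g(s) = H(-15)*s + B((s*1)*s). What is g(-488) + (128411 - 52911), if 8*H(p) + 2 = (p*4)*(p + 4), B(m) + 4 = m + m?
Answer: 511646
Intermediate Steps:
B(m) = -4 + 2*m (B(m) = -4 + (m + m) = -4 + 2*m)
H(p) = -¼ + p*(4 + p)/2 (H(p) = -¼ + ((p*4)*(p + 4))/8 = -¼ + ((4*p)*(4 + p))/8 = -¼ + (4*p*(4 + p))/8 = -¼ + p*(4 + p)/2)
g(s) = -4 + 2*s² + 329*s/4 (g(s) = (-¼ + (½)*(-15)² + 2*(-15))*s + (-4 + 2*((s*1)*s)) = (-¼ + (½)*225 - 30)*s + (-4 + 2*(s*s)) = (-¼ + 225/2 - 30)*s + (-4 + 2*s²) = 329*s/4 + (-4 + 2*s²) = -4 + 2*s² + 329*s/4)
g(-488) + (128411 - 52911) = (-4 + 2*(-488)² + (329/4)*(-488)) + (128411 - 52911) = (-4 + 2*238144 - 40138) + 75500 = (-4 + 476288 - 40138) + 75500 = 436146 + 75500 = 511646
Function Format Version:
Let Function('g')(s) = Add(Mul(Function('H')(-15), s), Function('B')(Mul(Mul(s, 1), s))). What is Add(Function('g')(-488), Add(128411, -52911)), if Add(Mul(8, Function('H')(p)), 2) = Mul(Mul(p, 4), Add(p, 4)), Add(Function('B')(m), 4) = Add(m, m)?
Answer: 511646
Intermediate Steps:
Function('B')(m) = Add(-4, Mul(2, m)) (Function('B')(m) = Add(-4, Add(m, m)) = Add(-4, Mul(2, m)))
Function('H')(p) = Add(Rational(-1, 4), Mul(Rational(1, 2), p, Add(4, p))) (Function('H')(p) = Add(Rational(-1, 4), Mul(Rational(1, 8), Mul(Mul(p, 4), Add(p, 4)))) = Add(Rational(-1, 4), Mul(Rational(1, 8), Mul(Mul(4, p), Add(4, p)))) = Add(Rational(-1, 4), Mul(Rational(1, 8), Mul(4, p, Add(4, p)))) = Add(Rational(-1, 4), Mul(Rational(1, 2), p, Add(4, p))))
Function('g')(s) = Add(-4, Mul(2, Pow(s, 2)), Mul(Rational(329, 4), s)) (Function('g')(s) = Add(Mul(Add(Rational(-1, 4), Mul(Rational(1, 2), Pow(-15, 2)), Mul(2, -15)), s), Add(-4, Mul(2, Mul(Mul(s, 1), s)))) = Add(Mul(Add(Rational(-1, 4), Mul(Rational(1, 2), 225), -30), s), Add(-4, Mul(2, Mul(s, s)))) = Add(Mul(Add(Rational(-1, 4), Rational(225, 2), -30), s), Add(-4, Mul(2, Pow(s, 2)))) = Add(Mul(Rational(329, 4), s), Add(-4, Mul(2, Pow(s, 2)))) = Add(-4, Mul(2, Pow(s, 2)), Mul(Rational(329, 4), s)))
Add(Function('g')(-488), Add(128411, -52911)) = Add(Add(-4, Mul(2, Pow(-488, 2)), Mul(Rational(329, 4), -488)), Add(128411, -52911)) = Add(Add(-4, Mul(2, 238144), -40138), 75500) = Add(Add(-4, 476288, -40138), 75500) = Add(436146, 75500) = 511646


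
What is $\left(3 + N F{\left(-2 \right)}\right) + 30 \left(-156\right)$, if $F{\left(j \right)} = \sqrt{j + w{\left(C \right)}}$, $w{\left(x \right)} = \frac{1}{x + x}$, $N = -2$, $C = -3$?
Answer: $-4677 - \frac{i \sqrt{78}}{3} \approx -4677.0 - 2.9439 i$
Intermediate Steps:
$w{\left(x \right)} = \frac{1}{2 x}$
$F{\left(j \right)} = \sqrt{- \frac{1}{6} + j}$ ($F{\left(j \right)} = \sqrt{j + \frac{1}{2 \left(-3\right)}} = \sqrt{j + \frac{1}{2} \left(- \frac{1}{3}\right)} = \sqrt{j - \frac{1}{6}} = \sqrt{- \frac{1}{6} + j}$)
$\left(3 + N F{\left(-2 \right)}\right) + 30 \left(-156\right) = \left(3 - 2 \frac{\sqrt{-6 + 36 \left(-2\right)}}{6}\right) + 30 \left(-156\right) = \left(3 - 2 \frac{\sqrt{-6 - 72}}{6}\right) - 4680 = \left(3 - 2 \frac{\sqrt{-78}}{6}\right) - 4680 = \left(3 - 2 \frac{i \sqrt{78}}{6}\right) - 4680 = \left(3 - \frac{i \sqrt{78}}{3}\right) - 4680 = -4677 - \frac{i \sqrt{78}}{3}$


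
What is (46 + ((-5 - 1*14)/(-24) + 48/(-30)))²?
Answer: 29408929/14400 ≈ 2042.3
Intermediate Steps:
(46 + ((-5 - 1*14)/(-24) + 48/(-30)))² = (46 + ((-5 - 14)*(-1/24) + 48*(-1/30)))² = (46 + (-19*(-1/24) - 8/5))² = (46 + (19/24 - 8/5))² = (46 - 97/120)² = (5423/120)² = 29408929/14400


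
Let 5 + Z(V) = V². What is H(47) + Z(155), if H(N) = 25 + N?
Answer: 24092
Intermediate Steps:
Z(V) = -5 + V²
H(47) + Z(155) = (25 + 47) + (-5 + 155²) = 72 + (-5 + 24025) = 72 + 24020 = 24092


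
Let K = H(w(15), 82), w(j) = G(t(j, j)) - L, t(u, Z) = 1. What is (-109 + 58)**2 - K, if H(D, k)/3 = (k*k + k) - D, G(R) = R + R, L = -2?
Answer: -17805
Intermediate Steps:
G(R) = 2*R
w(j) = 4 (w(j) = 2*1 - 1*(-2) = 2 + 2 = 4)
H(D, k) = -3*D + 3*k + 3*k**2 (H(D, k) = 3*((k*k + k) - D) = 3*((k**2 + k) - D) = 3*((k + k**2) - D) = 3*(k + k**2 - D) = -3*D + 3*k + 3*k**2)
K = 20406 (K = -3*4 + 3*82 + 3*82**2 = -12 + 246 + 3*6724 = -12 + 246 + 20172 = 20406)
(-109 + 58)**2 - K = (-109 + 58)**2 - 1*20406 = (-51)**2 - 20406 = 2601 - 20406 = -17805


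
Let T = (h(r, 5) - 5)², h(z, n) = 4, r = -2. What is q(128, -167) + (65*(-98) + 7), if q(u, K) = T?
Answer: -6362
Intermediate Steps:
T = 1 (T = (4 - 5)² = (-1)² = 1)
q(u, K) = 1
q(128, -167) + (65*(-98) + 7) = 1 + (65*(-98) + 7) = 1 + (-6370 + 7) = 1 - 6363 = -6362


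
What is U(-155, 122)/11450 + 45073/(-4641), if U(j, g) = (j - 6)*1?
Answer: -73833293/7591350 ≈ -9.7260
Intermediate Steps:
U(j, g) = -6 + j (U(j, g) = (-6 + j)*1 = -6 + j)
U(-155, 122)/11450 + 45073/(-4641) = (-6 - 155)/11450 + 45073/(-4641) = -161*1/11450 + 45073*(-1/4641) = -161/11450 - 6439/663 = -73833293/7591350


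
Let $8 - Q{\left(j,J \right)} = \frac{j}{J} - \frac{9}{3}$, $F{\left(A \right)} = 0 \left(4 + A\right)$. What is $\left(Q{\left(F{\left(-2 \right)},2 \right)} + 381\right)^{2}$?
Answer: $153664$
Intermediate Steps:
$F{\left(A \right)} = 0$
$Q{\left(j,J \right)} = 11 - \frac{j}{J}$ ($Q{\left(j,J \right)} = 8 - \left(\frac{j}{J} - \frac{9}{3}\right) = 8 - \left(\frac{j}{J} - 3\right) = 8 - \left(-3 + \frac{j}{J}\right) = 8 + \left(3 - \frac{j}{J}\right) = 11 - \frac{j}{J}$)
$\left(Q{\left(F{\left(-2 \right)},2 \right)} + 381\right)^{2} = \left(\left(11 - \frac{0}{2}\right) + 381\right)^{2} = \left(\left(11 - 0 \cdot \frac{1}{2}\right) + 381\right)^{2} = \left(\left(11 + 0\right) + 381\right)^{2} = \left(11 + 381\right)^{2} = 392^{2} = 153664$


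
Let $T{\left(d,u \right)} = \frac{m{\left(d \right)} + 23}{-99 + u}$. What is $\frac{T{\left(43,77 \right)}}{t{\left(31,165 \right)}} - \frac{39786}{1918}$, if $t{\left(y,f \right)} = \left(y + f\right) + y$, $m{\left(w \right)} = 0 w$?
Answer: $- \frac{99367699}{4789246} \approx -20.748$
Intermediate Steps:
$m{\left(w \right)} = 0$
$t{\left(y,f \right)} = f + 2 y$ ($t{\left(y,f \right)} = \left(f + y\right) + y = f + 2 y$)
$T{\left(d,u \right)} = \frac{23}{-99 + u}$ ($T{\left(d,u \right)} = \frac{0 + 23}{-99 + u} = \frac{23}{-99 + u}$)
$\frac{T{\left(43,77 \right)}}{t{\left(31,165 \right)}} - \frac{39786}{1918} = \frac{23 \frac{1}{-99 + 77}}{165 + 2 \cdot 31} - \frac{39786}{1918} = \frac{23 \frac{1}{-22}}{165 + 62} - \frac{19893}{959} = \frac{23 \left(- \frac{1}{22}\right)}{227} - \frac{19893}{959} = \left(- \frac{23}{22}\right) \frac{1}{227} - \frac{19893}{959} = - \frac{23}{4994} - \frac{19893}{959} = - \frac{99367699}{4789246}$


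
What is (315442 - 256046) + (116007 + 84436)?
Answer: 259839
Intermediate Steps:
(315442 - 256046) + (116007 + 84436) = 59396 + 200443 = 259839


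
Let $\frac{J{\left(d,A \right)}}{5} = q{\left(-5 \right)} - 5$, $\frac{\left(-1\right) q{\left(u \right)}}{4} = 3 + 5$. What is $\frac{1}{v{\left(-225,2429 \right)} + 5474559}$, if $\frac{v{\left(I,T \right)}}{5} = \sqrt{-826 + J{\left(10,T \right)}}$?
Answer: $\frac{1824853}{9990265423252} - \frac{5 i \sqrt{1011}}{29970796269756} \approx 1.8266 \cdot 10^{-7} - 5.3045 \cdot 10^{-12} i$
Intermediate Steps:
$q{\left(u \right)} = -32$ ($q{\left(u \right)} = - 4 \left(3 + 5\right) = \left(-4\right) 8 = -32$)
$J{\left(d,A \right)} = -185$ ($J{\left(d,A \right)} = 5 \left(-32 - 5\right) = 5 \left(-37\right) = -185$)
$v{\left(I,T \right)} = 5 i \sqrt{1011}$ ($v{\left(I,T \right)} = 5 \sqrt{-826 - 185} = 5 \sqrt{-1011} = 5 i \sqrt{1011}$)
$\frac{1}{v{\left(-225,2429 \right)} + 5474559} = \frac{1}{5 i \sqrt{1011} + 5474559} = \frac{1}{5474559 + 5 i \sqrt{1011}}$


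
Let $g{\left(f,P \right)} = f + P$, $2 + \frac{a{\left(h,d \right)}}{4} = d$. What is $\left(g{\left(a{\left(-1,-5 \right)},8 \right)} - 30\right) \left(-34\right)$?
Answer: $1700$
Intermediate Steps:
$a{\left(h,d \right)} = -8 + 4 d$
$g{\left(f,P \right)} = P + f$
$\left(g{\left(a{\left(-1,-5 \right)},8 \right)} - 30\right) \left(-34\right) = \left(\left(8 + \left(-8 + 4 \left(-5\right)\right)\right) - 30\right) \left(-34\right) = \left(\left(8 - 28\right) - 30\right) \left(-34\right) = \left(-20 - 30\right) \left(-34\right) = \left(-50\right) \left(-34\right) = 1700$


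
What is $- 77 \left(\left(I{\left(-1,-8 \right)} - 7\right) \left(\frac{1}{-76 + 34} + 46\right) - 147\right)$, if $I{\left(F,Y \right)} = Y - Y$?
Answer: $\frac{216601}{6} \approx 36100.0$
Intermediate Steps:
$I{\left(F,Y \right)} = 0$
$- 77 \left(\left(I{\left(-1,-8 \right)} - 7\right) \left(\frac{1}{-76 + 34} + 46\right) - 147\right) = - 77 \left(\left(0 - 7\right) \left(\frac{1}{-76 + 34} + 46\right) - 147\right) = - 77 \left(- 7 \left(\frac{1}{-42} + 46\right) - 147\right) = - 77 \left(- 7 \left(- \frac{1}{42} + 46\right) - 147\right) = - 77 \left(\left(-7\right) \frac{1931}{42} - 147\right) = - 77 \left(- \frac{1931}{6} - 147\right) = \left(-77\right) \left(- \frac{2813}{6}\right) = \frac{216601}{6}$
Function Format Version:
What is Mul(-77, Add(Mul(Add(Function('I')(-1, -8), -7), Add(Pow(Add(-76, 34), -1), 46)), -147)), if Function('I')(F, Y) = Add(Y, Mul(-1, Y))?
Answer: Rational(216601, 6) ≈ 36100.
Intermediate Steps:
Function('I')(F, Y) = 0
Mul(-77, Add(Mul(Add(Function('I')(-1, -8), -7), Add(Pow(Add(-76, 34), -1), 46)), -147)) = Mul(-77, Add(Mul(Add(0, -7), Add(Pow(Add(-76, 34), -1), 46)), -147)) = Mul(-77, Add(Mul(-7, Add(Pow(-42, -1), 46)), -147)) = Mul(-77, Add(Mul(-7, Add(Rational(-1, 42), 46)), -147)) = Mul(-77, Add(Mul(-7, Rational(1931, 42)), -147)) = Mul(-77, Add(Rational(-1931, 6), -147)) = Mul(-77, Rational(-2813, 6)) = Rational(216601, 6)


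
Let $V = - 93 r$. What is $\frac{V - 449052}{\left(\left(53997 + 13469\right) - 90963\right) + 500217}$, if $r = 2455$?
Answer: $- \frac{677367}{476720} \approx -1.4209$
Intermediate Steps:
$V = -228315$ ($V = \left(-93\right) 2455 = -228315$)
$\frac{V - 449052}{\left(\left(53997 + 13469\right) - 90963\right) + 500217} = \frac{-228315 - 449052}{\left(\left(53997 + 13469\right) - 90963\right) + 500217} = - \frac{677367}{\left(67466 - 90963\right) + 500217} = - \frac{677367}{-23497 + 500217} = - \frac{677367}{476720}$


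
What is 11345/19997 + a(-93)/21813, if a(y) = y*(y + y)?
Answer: 197792197/145398187 ≈ 1.3603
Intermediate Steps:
a(y) = 2*y² (a(y) = y*(2*y) = 2*y²)
11345/19997 + a(-93)/21813 = 11345/19997 + (2*(-93)²)/21813 = 11345*(1/19997) + (2*8649)*(1/21813) = 11345/19997 + 17298*(1/21813) = 11345/19997 + 5766/7271 = 197792197/145398187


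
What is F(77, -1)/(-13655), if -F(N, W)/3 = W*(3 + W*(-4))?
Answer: -21/13655 ≈ -0.0015379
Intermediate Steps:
F(N, W) = -3*W*(3 - 4*W) (F(N, W) = -3*W*(3 + W*(-4)) = -3*W*(3 - 4*W))
F(77, -1)/(-13655) = (3*(-1)*(-3 + 4*(-1)))/(-13655) = (3*(-1)*(-3 - 4))*(-1/13655) = (3*(-1)*(-7))*(-1/13655) = 21*(-1/13655) = -21/13655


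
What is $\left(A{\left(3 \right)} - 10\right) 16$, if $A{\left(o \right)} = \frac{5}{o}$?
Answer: $- \frac{400}{3} \approx -133.33$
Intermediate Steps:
$\left(A{\left(3 \right)} - 10\right) 16 = \left(\frac{5}{3} - 10\right) 16 = \left(- \frac{25}{3}\right) 16 = - \frac{400}{3}$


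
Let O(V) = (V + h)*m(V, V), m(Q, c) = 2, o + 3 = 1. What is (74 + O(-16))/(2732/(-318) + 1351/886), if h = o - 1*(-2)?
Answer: -5916708/995467 ≈ -5.9436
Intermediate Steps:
o = -2 (o = -3 + 1 = -2)
h = 0 (h = -2 - 1*(-2) = -2 + 2 = 0)
O(V) = 2*V (O(V) = (V + 0)*2 = V*2 = 2*V)
(74 + O(-16))/(2732/(-318) + 1351/886) = (74 + 2*(-16))/(2732/(-318) + 1351/886) = (74 - 32)/(2732*(-1/318) + 1351*(1/886)) = 42/(-1366/159 + 1351/886) = 42/(-995467/140874) = 42*(-140874/995467) = -5916708/995467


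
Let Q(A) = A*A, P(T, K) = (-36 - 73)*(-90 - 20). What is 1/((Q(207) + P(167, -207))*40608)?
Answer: 1/2226902112 ≈ 4.4905e-10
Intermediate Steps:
P(T, K) = 11990 (P(T, K) = -109*(-110) = 11990)
Q(A) = A²
1/((Q(207) + P(167, -207))*40608) = 1/((207² + 11990)*40608) = (1/40608)/(42849 + 11990) = (1/40608)/54839 = (1/54839)*(1/40608) = 1/2226902112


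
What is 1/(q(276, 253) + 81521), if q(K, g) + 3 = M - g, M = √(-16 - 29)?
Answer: 16253/1320800054 - 3*I*√5/6604000270 ≈ 1.2305e-5 - 1.0158e-9*I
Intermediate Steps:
M = 3*I*√5 (M = √(-45) = 3*I*√5 ≈ 6.7082*I)
q(K, g) = -3 - g + 3*I*√5 (q(K, g) = -3 + (3*I*√5 - g) = -3 + (-g + 3*I*√5) = -3 - g + 3*I*√5)
1/(q(276, 253) + 81521) = 1/((-3 - 1*253 + 3*I*√5) + 81521) = 1/((-3 - 253 + 3*I*√5) + 81521) = 1/((-256 + 3*I*√5) + 81521) = 1/(81265 + 3*I*√5)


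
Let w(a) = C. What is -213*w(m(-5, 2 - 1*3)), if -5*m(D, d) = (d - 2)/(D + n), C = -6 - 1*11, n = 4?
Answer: 3621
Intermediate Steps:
C = -17 (C = -6 - 11 = -17)
m(D, d) = -(-2 + d)/(5*(4 + D)) (m(D, d) = -(d - 2)/(5*(D + 4)) = -(-2 + d)/(5*(4 + D)))
w(a) = -17
-213*w(m(-5, 2 - 1*3)) = -213*(-17) = 3621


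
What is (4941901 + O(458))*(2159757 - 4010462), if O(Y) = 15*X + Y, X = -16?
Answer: -9146404343895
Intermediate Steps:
O(Y) = -240 + Y (O(Y) = 15*(-16) + Y = -240 + Y)
(4941901 + O(458))*(2159757 - 4010462) = (4941901 + (-240 + 458))*(2159757 - 4010462) = (4941901 + 218)*(-1850705) = 4942119*(-1850705) = -9146404343895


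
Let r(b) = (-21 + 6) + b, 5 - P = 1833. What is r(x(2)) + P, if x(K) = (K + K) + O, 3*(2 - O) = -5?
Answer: -5506/3 ≈ -1835.3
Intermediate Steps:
O = 11/3 (O = 2 - ⅓*(-5) = 2 + 5/3 = 11/3 ≈ 3.6667)
x(K) = 11/3 + 2*K (x(K) = (K + K) + 11/3 = 2*K + 11/3 = 11/3 + 2*K)
P = -1828 (P = 5 - 1*1833 = 5 - 1833 = -1828)
r(b) = -15 + b
r(x(2)) + P = (-15 + (11/3 + 2*2)) - 1828 = (-15 + (11/3 + 4)) - 1828 = (-15 + 23/3) - 1828 = -22/3 - 1828 = -5506/3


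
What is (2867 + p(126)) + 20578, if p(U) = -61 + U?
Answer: 23510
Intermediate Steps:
(2867 + p(126)) + 20578 = (2867 + (-61 + 126)) + 20578 = (2867 + 65) + 20578 = 2932 + 20578 = 23510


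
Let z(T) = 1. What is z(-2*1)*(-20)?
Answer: -20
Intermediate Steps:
z(-2*1)*(-20) = 1*(-20) = -20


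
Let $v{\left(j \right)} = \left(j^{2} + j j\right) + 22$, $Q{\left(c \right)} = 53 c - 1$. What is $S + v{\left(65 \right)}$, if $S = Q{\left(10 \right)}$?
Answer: $9001$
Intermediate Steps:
$Q{\left(c \right)} = -1 + 53 c$
$v{\left(j \right)} = 22 + 2 j^{2}$ ($v{\left(j \right)} = \left(j^{2} + j^{2}\right) + 22 = 2 j^{2} + 22 = 22 + 2 j^{2}$)
$S = 529$ ($S = -1 + 53 \cdot 10 = -1 + 530 = 529$)
$S + v{\left(65 \right)} = 529 + \left(22 + 2 \cdot 65^{2}\right) = 529 + \left(22 + 2 \cdot 4225\right) = 529 + \left(22 + 8450\right) = 529 + 8472 = 9001$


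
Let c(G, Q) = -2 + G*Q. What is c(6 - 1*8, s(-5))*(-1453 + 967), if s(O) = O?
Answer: -3888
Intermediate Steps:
c(6 - 1*8, s(-5))*(-1453 + 967) = (-2 + (6 - 1*8)*(-5))*(-1453 + 967) = (-2 + (6 - 8)*(-5))*(-486) = (-2 - 2*(-5))*(-486) = (-2 + 10)*(-486) = 8*(-486) = -3888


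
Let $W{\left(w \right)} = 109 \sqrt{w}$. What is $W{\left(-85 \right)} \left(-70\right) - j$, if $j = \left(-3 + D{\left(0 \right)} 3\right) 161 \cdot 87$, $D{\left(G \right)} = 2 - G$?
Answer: $-42021 - 7630 i \sqrt{85} \approx -42021.0 - 70345.0 i$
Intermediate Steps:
$j = 42021$ ($j = \left(-3 + \left(2 - 0\right) 3\right) 161 \cdot 87 = \left(-3 + \left(2 + 0\right) 3\right) 161 \cdot 87 = \left(-3 + 2 \cdot 3\right) 161 \cdot 87 = \left(-3 + 6\right) 161 \cdot 87 = 3 \cdot 161 \cdot 87 = 483 \cdot 87 = 42021$)
$W{\left(-85 \right)} \left(-70\right) - j = 109 \sqrt{-85} \left(-70\right) - 42021 = 109 i \sqrt{85} \left(-70\right) - 42021 = - 7630 i \sqrt{85} - 42021 = -42021 - 7630 i \sqrt{85}$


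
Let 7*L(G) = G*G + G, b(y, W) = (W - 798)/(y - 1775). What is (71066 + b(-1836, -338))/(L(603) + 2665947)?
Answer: 598781078/22900770617 ≈ 0.026147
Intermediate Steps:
b(y, W) = (-798 + W)/(-1775 + y)
L(G) = G/7 + G**2/7 (L(G) = (G*G + G)/7 = (G**2 + G)/7 = (G + G**2)/7 = G/7 + G**2/7)
(71066 + b(-1836, -338))/(L(603) + 2665947) = (71066 + (-798 - 338)/(-1775 - 1836))/((1/7)*603*(1 + 603) + 2665947) = (71066 - 1136/(-3611))/((1/7)*603*604 + 2665947) = (71066 - 1/3611*(-1136))/(364212/7 + 2665947) = (71066 + 1136/3611)/(19025841/7) = (256620462/3611)*(7/19025841) = 598781078/22900770617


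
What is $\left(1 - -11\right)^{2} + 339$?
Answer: $483$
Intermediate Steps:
$\left(1 - -11\right)^{2} + 339 = \left(1 + 11\right)^{2} + 339 = 12^{2} + 339 = 144 + 339 = 483$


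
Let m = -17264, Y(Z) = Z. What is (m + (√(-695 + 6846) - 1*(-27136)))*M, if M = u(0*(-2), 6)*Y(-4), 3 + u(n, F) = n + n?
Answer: 118464 + 12*√6151 ≈ 1.1941e+5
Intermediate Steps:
u(n, F) = -3 + 2*n (u(n, F) = -3 + (n + n) = -3 + 2*n)
M = 12 (M = (-3 + 2*(0*(-2)))*(-4) = (-3 + 2*0)*(-4) = (-3 + 0)*(-4) = -3*(-4) = 12)
(m + (√(-695 + 6846) - 1*(-27136)))*M = (-17264 + (√(-695 + 6846) - 1*(-27136)))*12 = (-17264 + (√6151 + 27136))*12 = (-17264 + (27136 + √6151))*12 = (9872 + √6151)*12 = 118464 + 12*√6151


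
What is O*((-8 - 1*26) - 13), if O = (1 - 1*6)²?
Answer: -1175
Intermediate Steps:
O = 25 (O = (1 - 6)² = (-5)² = 25)
O*((-8 - 1*26) - 13) = 25*((-8 - 1*26) - 13) = 25*((-8 - 26) - 13) = 25*(-34 - 13) = 25*(-47) = -1175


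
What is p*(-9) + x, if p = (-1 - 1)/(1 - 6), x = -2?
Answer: -28/5 ≈ -5.6000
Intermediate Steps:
p = 2/5 (p = -2/(-5) = -2*(-1/5) = 2/5 ≈ 0.40000)
p*(-9) + x = (2/5)*(-9) - 2 = -18/5 - 2 = -28/5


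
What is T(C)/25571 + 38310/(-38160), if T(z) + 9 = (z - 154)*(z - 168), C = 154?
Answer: -32665615/32526312 ≈ -1.0043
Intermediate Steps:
T(z) = -9 + (-168 + z)*(-154 + z) (T(z) = -9 + (z - 154)*(z - 168) = -9 + (-154 + z)*(-168 + z) = -9 + (-168 + z)*(-154 + z))
T(C)/25571 + 38310/(-38160) = (25863 + 154² - 322*154)/25571 + 38310/(-38160) = (25863 + 23716 - 49588)*(1/25571) + 38310*(-1/38160) = -9*1/25571 - 1277/1272 = -9/25571 - 1277/1272 = -32665615/32526312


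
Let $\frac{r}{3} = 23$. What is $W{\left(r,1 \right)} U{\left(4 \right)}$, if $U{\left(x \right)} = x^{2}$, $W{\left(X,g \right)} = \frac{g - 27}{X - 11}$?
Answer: $- \frac{208}{29} \approx -7.1724$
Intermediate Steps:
$r = 69$ ($r = 3 \cdot 23 = 69$)
$W{\left(X,g \right)} = \frac{-27 + g}{-11 + X}$ ($W{\left(X,g \right)} = \frac{-27 + g}{X - 11} = \frac{-27 + g}{-11 + X}$)
$W{\left(r,1 \right)} U{\left(4 \right)} = \frac{-27 + 1}{-11 + 69} \cdot 4^{2} = \frac{1}{58} \left(-26\right) 16 = \left(- \frac{13}{29}\right) 16 = - \frac{208}{29}$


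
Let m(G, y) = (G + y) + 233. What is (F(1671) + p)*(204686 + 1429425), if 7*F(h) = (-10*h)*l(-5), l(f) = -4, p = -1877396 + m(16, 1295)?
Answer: -21348228733764/7 ≈ -3.0497e+12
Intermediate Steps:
m(G, y) = 233 + G + y
p = -1875852 (p = -1877396 + (233 + 16 + 1295) = -1877396 + 1544 = -1875852)
F(h) = 40*h/7 (F(h) = (-10*h*(-4))/7 = (40*h)/7 = 40*h/7)
(F(1671) + p)*(204686 + 1429425) = ((40/7)*1671 - 1875852)*(204686 + 1429425) = (66840/7 - 1875852)*1634111 = -13064124/7*1634111 = -21348228733764/7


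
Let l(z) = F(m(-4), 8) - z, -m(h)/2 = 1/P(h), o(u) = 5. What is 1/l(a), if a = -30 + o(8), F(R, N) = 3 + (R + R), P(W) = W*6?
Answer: 6/169 ≈ 0.035503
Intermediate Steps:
P(W) = 6*W
m(h) = -1/(3*h) (m(h) = -2*1/(6*h) = -1/(3*h))
F(R, N) = 3 + 2*R
a = -25 (a = -30 + 5 = -25)
l(z) = 19/6 - z (l(z) = (3 + 2*(-⅓/(-4))) - z = (3 + 2*(-⅓*(-¼))) - z = (3 + 2*(1/12)) - z = (3 + ⅙) - z = 19/6 - z)
1/l(a) = 1/(19/6 - 1*(-25)) = 1/(19/6 + 25) = 1/(169/6) = 6/169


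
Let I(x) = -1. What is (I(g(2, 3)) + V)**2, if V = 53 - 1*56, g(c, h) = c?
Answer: 16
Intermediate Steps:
V = -3 (V = 53 - 56 = -3)
(I(g(2, 3)) + V)**2 = (-1 - 3)**2 = (-4)**2 = 16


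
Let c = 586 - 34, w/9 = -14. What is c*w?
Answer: -69552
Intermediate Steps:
w = -126 (w = 9*(-14) = -126)
c = 552
c*w = 552*(-126) = -69552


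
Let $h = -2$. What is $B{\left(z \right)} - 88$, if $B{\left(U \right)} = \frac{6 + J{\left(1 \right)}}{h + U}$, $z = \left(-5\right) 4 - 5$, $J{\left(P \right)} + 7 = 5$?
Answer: $- \frac{2380}{27} \approx -88.148$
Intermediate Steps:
$J{\left(P \right)} = -2$ ($J{\left(P \right)} = -7 + 5 = -2$)
$z = -25$ ($z = -20 - 5 = -25$)
$B{\left(U \right)} = \frac{4}{-2 + U}$ ($B{\left(U \right)} = \frac{6 - 2}{-2 + U} = \frac{4}{-2 + U}$)
$B{\left(z \right)} - 88 = \frac{4}{-2 - 25} - 88 = \frac{4}{-27} - 88 = 4 \left(- \frac{1}{27}\right) - 88 = - \frac{4}{27} - 88 = - \frac{2380}{27}$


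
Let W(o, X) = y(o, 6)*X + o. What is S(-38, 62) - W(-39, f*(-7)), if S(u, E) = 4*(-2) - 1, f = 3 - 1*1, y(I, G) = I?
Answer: -516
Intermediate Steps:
f = 2 (f = 3 - 1 = 2)
S(u, E) = -9 (S(u, E) = -8 - 1 = -9)
W(o, X) = o + X*o (W(o, X) = o*X + o = X*o + o = o + X*o)
S(-38, 62) - W(-39, f*(-7)) = -9 - (-39)*(1 + 2*(-7)) = -9 - (-39)*(1 - 14) = -9 - (-39)*(-13) = -9 - 1*507 = -9 - 507 = -516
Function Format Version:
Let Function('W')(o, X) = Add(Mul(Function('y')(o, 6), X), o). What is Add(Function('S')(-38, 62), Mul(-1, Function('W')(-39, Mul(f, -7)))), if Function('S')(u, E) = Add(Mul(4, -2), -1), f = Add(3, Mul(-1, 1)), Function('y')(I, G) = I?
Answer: -516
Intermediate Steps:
f = 2 (f = Add(3, -1) = 2)
Function('S')(u, E) = -9 (Function('S')(u, E) = Add(-8, -1) = -9)
Function('W')(o, X) = Add(o, Mul(X, o)) (Function('W')(o, X) = Add(Mul(o, X), o) = Add(Mul(X, o), o) = Add(o, Mul(X, o)))
Add(Function('S')(-38, 62), Mul(-1, Function('W')(-39, Mul(f, -7)))) = Add(-9, Mul(-1, Mul(-39, Add(1, Mul(2, -7))))) = Add(-9, Mul(-1, Mul(-39, Add(1, -14)))) = Add(-9, Mul(-1, Mul(-39, -13))) = Add(-9, Mul(-1, 507)) = Add(-9, -507) = -516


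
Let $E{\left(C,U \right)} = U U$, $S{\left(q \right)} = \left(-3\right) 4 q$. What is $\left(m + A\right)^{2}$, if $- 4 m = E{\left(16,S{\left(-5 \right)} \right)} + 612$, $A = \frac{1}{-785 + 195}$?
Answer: $\frac{385977655441}{348100} \approx 1.1088 \cdot 10^{6}$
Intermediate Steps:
$S{\left(q \right)} = - 12 q$
$E{\left(C,U \right)} = U^{2}$
$A = - \frac{1}{590}$ ($A = \frac{1}{-590} = - \frac{1}{590} \approx -0.0016949$)
$m = -1053$ ($m = - \frac{\left(\left(-12\right) \left(-5\right)\right)^{2} + 612}{4} = - \frac{60^{2} + 612}{4} = - \frac{3600 + 612}{4} = \left(- \frac{1}{4}\right) 4212 = -1053$)
$\left(m + A\right)^{2} = \left(-1053 - \frac{1}{590}\right)^{2} = \left(- \frac{621271}{590}\right)^{2} = \frac{385977655441}{348100}$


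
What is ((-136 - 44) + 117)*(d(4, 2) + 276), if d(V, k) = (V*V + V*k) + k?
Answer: -19026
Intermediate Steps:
d(V, k) = k + V² + V*k (d(V, k) = (V² + V*k) + k = k + V² + V*k)
((-136 - 44) + 117)*(d(4, 2) + 276) = ((-136 - 44) + 117)*((2 + 4² + 4*2) + 276) = (-180 + 117)*((2 + 16 + 8) + 276) = -63*(26 + 276) = -63*302 = -19026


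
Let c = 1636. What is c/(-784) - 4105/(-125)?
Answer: 150691/4900 ≈ 30.753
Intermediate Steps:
c/(-784) - 4105/(-125) = 1636/(-784) - 4105/(-125) = 1636*(-1/784) - 4105*(-1/125) = -409/196 + 821/25 = 150691/4900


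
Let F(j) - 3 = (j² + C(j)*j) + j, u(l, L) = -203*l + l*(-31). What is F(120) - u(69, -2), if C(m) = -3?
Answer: 30309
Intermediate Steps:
u(l, L) = -234*l (u(l, L) = -203*l - 31*l = -234*l)
F(j) = 3 + j² - 2*j (F(j) = 3 + ((j² - 3*j) + j) = 3 + (j² - 2*j) = 3 + j² - 2*j)
F(120) - u(69, -2) = (3 + 120² - 2*120) - (-234)*69 = (3 + 14400 - 240) - 1*(-16146) = 14163 + 16146 = 30309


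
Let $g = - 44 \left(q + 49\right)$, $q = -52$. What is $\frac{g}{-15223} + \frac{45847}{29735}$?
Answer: $\frac{36526519}{23823995} \approx 1.5332$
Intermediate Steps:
$g = 132$ ($g = - 44 \left(-52 + 49\right) = \left(-44\right) \left(-3\right) = 132$)
$\frac{g}{-15223} + \frac{45847}{29735} = \frac{132}{-15223} + \frac{45847}{29735} = 132 \left(- \frac{1}{15223}\right) + 45847 \cdot \frac{1}{29735} = - \frac{132}{15223} + \frac{2413}{1565} = \frac{36526519}{23823995}$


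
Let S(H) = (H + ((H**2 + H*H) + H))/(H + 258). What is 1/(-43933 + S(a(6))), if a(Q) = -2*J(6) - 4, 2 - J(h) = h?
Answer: -131/5755203 ≈ -2.2762e-5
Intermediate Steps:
J(h) = 2 - h
a(Q) = 4 (a(Q) = -2*(2 - 1*6) - 4 = -2*(2 - 6) - 4 = -2*(-4) - 4 = 8 - 4 = 4)
S(H) = (2*H + 2*H**2)/(258 + H) (S(H) = (H + ((H**2 + H**2) + H))/(258 + H) = (H + (2*H**2 + H))/(258 + H) = (H + (H + 2*H**2))/(258 + H) = (2*H + 2*H**2)/(258 + H))
1/(-43933 + S(a(6))) = 1/(-43933 + 2*4*(1 + 4)/(258 + 4)) = 1/(-43933 + 2*4*5/262) = 1/(-43933 + 2*4*(1/262)*5) = 1/(-43933 + 20/131) = 1/(-5755203/131) = -131/5755203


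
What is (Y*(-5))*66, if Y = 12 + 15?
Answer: -8910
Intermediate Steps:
Y = 27
(Y*(-5))*66 = (27*(-5))*66 = -135*66 = -8910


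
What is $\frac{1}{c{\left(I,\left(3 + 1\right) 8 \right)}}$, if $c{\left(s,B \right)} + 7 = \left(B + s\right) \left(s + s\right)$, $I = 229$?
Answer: $\frac{1}{119531} \approx 8.366 \cdot 10^{-6}$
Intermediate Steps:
$c{\left(s,B \right)} = -7 + 2 s \left(B + s\right)$ ($c{\left(s,B \right)} = -7 + \left(B + s\right) \left(s + s\right) = -7 + \left(B + s\right) 2 s = -7 + 2 s \left(B + s\right)$)
$\frac{1}{c{\left(I,\left(3 + 1\right) 8 \right)}} = \frac{1}{-7 + 2 \cdot 229^{2} + 2 \left(3 + 1\right) 8 \cdot 229} = \frac{1}{-7 + 2 \cdot 52441 + 2 \cdot 4 \cdot 8 \cdot 229} = \frac{1}{-7 + 104882 + 2 \cdot 32 \cdot 229} = \frac{1}{-7 + 104882 + 14656} = \frac{1}{119531}$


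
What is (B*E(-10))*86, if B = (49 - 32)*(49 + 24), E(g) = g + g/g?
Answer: -960534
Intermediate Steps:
E(g) = 1 + g (E(g) = g + 1 = 1 + g)
B = 1241 (B = 17*73 = 1241)
(B*E(-10))*86 = (1241*(1 - 10))*86 = (1241*(-9))*86 = -11169*86 = -960534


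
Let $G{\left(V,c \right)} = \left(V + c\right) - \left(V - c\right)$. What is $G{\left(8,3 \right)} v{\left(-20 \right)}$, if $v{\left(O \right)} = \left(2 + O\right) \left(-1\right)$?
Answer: $108$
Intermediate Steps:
$v{\left(O \right)} = -2 - O$
$G{\left(V,c \right)} = 2 c$
$G{\left(8,3 \right)} v{\left(-20 \right)} = 2 \cdot 3 \left(-2 - -20\right) = 6 \left(-2 + 20\right) = 6 \cdot 18 = 108$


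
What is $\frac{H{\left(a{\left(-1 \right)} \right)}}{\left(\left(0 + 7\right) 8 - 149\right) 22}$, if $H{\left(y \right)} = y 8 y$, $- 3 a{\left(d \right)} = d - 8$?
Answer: $- \frac{12}{341} \approx -0.035191$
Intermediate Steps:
$a{\left(d \right)} = \frac{8}{3} - \frac{d}{3}$ ($a{\left(d \right)} = - \frac{d - 8}{3} = - \frac{-8 + d}{3} = \frac{8}{3} - \frac{d}{3}$)
$H{\left(y \right)} = 8 y^{2}$
$\frac{H{\left(a{\left(-1 \right)} \right)}}{\left(\left(0 + 7\right) 8 - 149\right) 22} = \frac{8 \left(\frac{8}{3} - - \frac{1}{3}\right)^{2}}{\left(\left(0 + 7\right) 8 - 149\right) 22} = \frac{8 \left(\frac{8}{3} + \frac{1}{3}\right)^{2}}{\left(7 \cdot 8 - 149\right) 22} = \frac{8 \cdot 3^{2}}{\left(56 - 149\right) 22} = \frac{8 \cdot 9}{\left(-93\right) 22} = \frac{72}{-2046} = 72 \left(- \frac{1}{2046}\right) = - \frac{12}{341}$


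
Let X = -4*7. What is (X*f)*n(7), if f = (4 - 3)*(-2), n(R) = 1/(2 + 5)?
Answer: 8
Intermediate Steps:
n(R) = ⅐ (n(R) = 1/7 = ⅐)
f = -2 (f = 1*(-2) = -2)
X = -28
(X*f)*n(7) = -28*(-2)*(⅐) = 56*(⅐) = 8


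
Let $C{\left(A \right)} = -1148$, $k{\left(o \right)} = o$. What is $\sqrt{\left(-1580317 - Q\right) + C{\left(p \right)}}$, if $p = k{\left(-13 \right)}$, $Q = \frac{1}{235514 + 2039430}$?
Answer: $\frac{i \sqrt{127885419348511706}}{284368} \approx 1257.6 i$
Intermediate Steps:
$Q = \frac{1}{2274944} \approx 4.3957 \cdot 10^{-7}$
$p = -13$
$\sqrt{\left(-1580317 - Q\right) + C{\left(p \right)}} = \sqrt{\left(-1580317 - \frac{1}{2274944}\right) - 1148} = \sqrt{- \frac{3595132677249}{2274944} - 1148} = \sqrt{- \frac{3597744312961}{2274944}} = \frac{i \sqrt{127885419348511706}}{284368}$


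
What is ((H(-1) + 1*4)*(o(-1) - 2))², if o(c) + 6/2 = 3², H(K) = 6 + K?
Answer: 1296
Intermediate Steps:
o(c) = 6 (o(c) = -3 + 3² = -3 + 9 = 6)
((H(-1) + 1*4)*(o(-1) - 2))² = (((6 - 1) + 1*4)*(6 - 2))² = ((5 + 4)*4)² = (9*4)² = 36² = 1296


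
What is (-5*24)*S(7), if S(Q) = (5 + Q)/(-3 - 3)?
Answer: 240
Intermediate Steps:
S(Q) = -5/6 - Q/6 (S(Q) = (5 + Q)/(-6) = (5 + Q)*(-1/6) = -5/6 - Q/6)
(-5*24)*S(7) = (-5*24)*(-5/6 - 1/6*7) = -120*(-5/6 - 7/6) = -120*(-2) = 240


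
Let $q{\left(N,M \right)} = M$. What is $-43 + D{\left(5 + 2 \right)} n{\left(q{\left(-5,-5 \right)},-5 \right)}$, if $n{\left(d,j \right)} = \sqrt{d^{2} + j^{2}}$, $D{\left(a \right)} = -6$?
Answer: $-43 - 30 \sqrt{2} \approx -85.426$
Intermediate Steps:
$-43 + D{\left(5 + 2 \right)} n{\left(q{\left(-5,-5 \right)},-5 \right)} = -43 - 6 \sqrt{\left(-5\right)^{2} + \left(-5\right)^{2}} = -43 - 6 \sqrt{25 + 25} = -43 - 6 \sqrt{50} = -43 - 6 \cdot 5 \sqrt{2} = -43 - 30 \sqrt{2}$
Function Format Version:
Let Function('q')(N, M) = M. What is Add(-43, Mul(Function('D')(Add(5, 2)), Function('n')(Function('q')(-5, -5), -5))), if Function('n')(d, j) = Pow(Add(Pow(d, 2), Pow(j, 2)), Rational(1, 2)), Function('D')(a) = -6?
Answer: Add(-43, Mul(-30, Pow(2, Rational(1, 2)))) ≈ -85.426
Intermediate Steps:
Add(-43, Mul(Function('D')(Add(5, 2)), Function('n')(Function('q')(-5, -5), -5))) = Add(-43, Mul(-6, Pow(Add(Pow(-5, 2), Pow(-5, 2)), Rational(1, 2)))) = Add(-43, Mul(-6, Pow(Add(25, 25), Rational(1, 2)))) = Add(-43, Mul(-6, Pow(50, Rational(1, 2)))) = Add(-43, Mul(-6, Mul(5, Pow(2, Rational(1, 2))))) = Add(-43, Mul(-30, Pow(2, Rational(1, 2))))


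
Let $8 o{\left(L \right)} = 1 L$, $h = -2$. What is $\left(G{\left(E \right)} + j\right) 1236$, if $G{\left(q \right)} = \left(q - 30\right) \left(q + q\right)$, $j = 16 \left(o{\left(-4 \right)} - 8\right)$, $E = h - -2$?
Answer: $-168096$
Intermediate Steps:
$E = 0$ ($E = -2 - -2 = -2 + 2 = 0$)
$o{\left(L \right)} = \frac{L}{8}$ ($o{\left(L \right)} = \frac{1 L}{8} = \frac{L}{8}$)
$j = -136$ ($j = 16 \left(\frac{1}{8} \left(-4\right) - 8\right) = 16 \left(- \frac{1}{2} - 8\right) = 16 \left(- \frac{17}{2}\right) = -136$)
$G{\left(q \right)} = 2 q \left(-30 + q\right)$ ($G{\left(q \right)} = \left(-30 + q\right) 2 q = 2 q \left(-30 + q\right)$)
$\left(G{\left(E \right)} + j\right) 1236 = \left(2 \cdot 0 \left(-30 + 0\right) - 136\right) 1236 = \left(2 \cdot 0 \left(-30\right) - 136\right) 1236 = \left(0 - 136\right) 1236 = \left(-136\right) 1236 = -168096$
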